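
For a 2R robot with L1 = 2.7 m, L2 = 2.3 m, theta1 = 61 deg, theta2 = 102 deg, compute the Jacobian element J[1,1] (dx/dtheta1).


J[1,1] = -L1*sin(t1) - L2*sin(t1+t2)
= -2.7*sin(61) - 2.3*sin(163)
= -3.0339


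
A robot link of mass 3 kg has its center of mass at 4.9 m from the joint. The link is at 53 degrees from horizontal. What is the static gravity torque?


tau = m*g*L*cos(angle)
= 3 * 9.81 * 4.9 * cos(53 deg)
= 3 * 9.81 * 4.9 * 0.6018
= 86.7859 Nm


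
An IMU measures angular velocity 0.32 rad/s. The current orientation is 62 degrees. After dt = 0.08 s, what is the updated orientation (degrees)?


delta_theta = w * dt = 0.32 * 0.08 = 0.0256 rad
= 1.4668 deg
theta_new = 62 + 1.4668 = 63.4668 deg


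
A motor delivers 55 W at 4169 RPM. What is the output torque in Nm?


omega = 4169 * 2*pi/60 = 436.5767 rad/s
tau = P / omega = 55 / 436.5767
= 0.126 Nm


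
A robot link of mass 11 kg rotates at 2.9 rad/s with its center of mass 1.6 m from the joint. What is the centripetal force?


F = m * omega^2 * r
= 11 * 2.9^2 * 1.6
= 11 * 8.41 * 1.6
= 148.016 N


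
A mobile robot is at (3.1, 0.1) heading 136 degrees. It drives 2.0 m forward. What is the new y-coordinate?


y_new = y0 + d*sin(theta)
= 0.1 + 2.0*sin(136)
= 0.1 + 1.3893
= 1.4893


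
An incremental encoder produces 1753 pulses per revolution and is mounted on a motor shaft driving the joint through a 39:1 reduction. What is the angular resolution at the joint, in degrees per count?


counts per rev = 1753
effective counts at joint = 1753 * 39 = 68367
resolution = 360 / 68367
= 0.0053 deg/count


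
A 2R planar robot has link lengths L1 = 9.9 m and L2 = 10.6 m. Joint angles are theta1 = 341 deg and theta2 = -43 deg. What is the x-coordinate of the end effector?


Convert angles to radians: theta1 = 5.9516, theta2 = -0.7505
x = L1*cos(theta1) + L2*cos(theta1+theta2)
x = 9.3606 + 4.9764
x = 14.337


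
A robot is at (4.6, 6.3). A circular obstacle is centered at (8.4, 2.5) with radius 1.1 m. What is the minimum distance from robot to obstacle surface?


center_dist = sqrt((4.6-8.4)^2 + (6.3-2.5)^2)
= sqrt(14.44 + 14.44)
= 5.374
min_dist = center_dist - radius = 5.374 - 1.1 = 4.274 m


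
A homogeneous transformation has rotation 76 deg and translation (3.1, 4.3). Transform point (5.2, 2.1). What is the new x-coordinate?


x' = cos(theta)*px - sin(theta)*py + tx
= 0.2419*5.2 - 0.9703*2.1 + 3.1
= 2.3204


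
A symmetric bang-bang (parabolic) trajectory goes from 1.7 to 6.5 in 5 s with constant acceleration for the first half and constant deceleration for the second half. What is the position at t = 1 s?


Symmetric rest-to-rest: each phase covers (pf-p0)/2 in time T/2. 0.5*a*(T/2)^2 = (pf-p0)/2 => a = 4*(pf-p0)/T^2
a = 4*(6.5-1.7)/5^2 = 0.768
t = 1 is in the acceleration phase (t <= T/2).
p = p0 + 0.5*a*t^2 = 1.7 + 0.5*0.768*1^2
= 2.084


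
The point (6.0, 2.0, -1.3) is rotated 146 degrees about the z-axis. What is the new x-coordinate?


Rotation about z-axis: x' = x*cos(theta) - y*sin(theta)
= 6.0 * -0.829 - 2.0 * 0.5592
= -6.0926


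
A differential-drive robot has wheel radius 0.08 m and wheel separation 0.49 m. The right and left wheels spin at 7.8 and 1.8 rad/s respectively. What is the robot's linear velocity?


vR = r*wR = 0.08*7.8 = 0.624 m/s
vL = r*wL = 0.08*1.8 = 0.144 m/s
v = (vR+vL)/2 = 0.384 m/s
omega = (vR-vL)/L = 0.9796 rad/s
linear velocity = 0.384 m/s


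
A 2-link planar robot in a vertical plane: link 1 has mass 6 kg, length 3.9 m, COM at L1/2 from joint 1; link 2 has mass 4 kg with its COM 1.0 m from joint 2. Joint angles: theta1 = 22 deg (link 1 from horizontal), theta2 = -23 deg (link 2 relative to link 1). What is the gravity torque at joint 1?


Horizontal distance from joint 1 to link-1 COM:
  x_c1 = (L1/2)*cos(t1) = 1.95 * 0.9272 = 1.808 m
Horizontal distance from joint 1 to link-2 COM:
  x_c2 = L1*cos(t1) + Lc2*cos(t1+t2)
       = 3.9*0.9272 + 1.0*0.9998 = 4.6159 m
tau1 = m1*g*x_c1 + m2*g*x_c2
     = 6*9.81*1.808 + 4*9.81*4.6159
     = 106.4194 + 181.1265
     = 287.5459 Nm


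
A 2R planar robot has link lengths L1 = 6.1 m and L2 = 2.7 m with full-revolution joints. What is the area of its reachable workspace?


r_max = L1 + L2 = 8.8 m
r_min = |L1 - L2| = 3.4 m
Area = pi*(r_max^2 - r_min^2)
= pi*(77.44 - 11.56)
= pi * 65.88
= 206.9681 m^2


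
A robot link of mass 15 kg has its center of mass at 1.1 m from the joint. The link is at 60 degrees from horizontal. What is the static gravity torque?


tau = m*g*L*cos(angle)
= 15 * 9.81 * 1.1 * cos(60 deg)
= 15 * 9.81 * 1.1 * 0.5
= 80.9325 Nm


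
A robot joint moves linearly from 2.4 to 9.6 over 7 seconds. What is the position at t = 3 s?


s = t/T = 3/7 = 0.4286
p(t) = p0 + (pf-p0)*s
= 2.4 + (9.6 - 2.4) * 0.4286
= 5.4857


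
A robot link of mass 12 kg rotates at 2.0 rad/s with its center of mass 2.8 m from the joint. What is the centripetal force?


F = m * omega^2 * r
= 12 * 2.0^2 * 2.8
= 12 * 4.0 * 2.8
= 134.4 N


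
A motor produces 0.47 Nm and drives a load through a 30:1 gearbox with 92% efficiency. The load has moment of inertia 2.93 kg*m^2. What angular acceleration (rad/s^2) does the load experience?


tau_out = tau_motor * N * eta
= 0.47 * 30 * 0.92 = 12.972 Nm
alpha = tau_out / I = 12.972 / 2.93
= 4.4273 rad/s^2


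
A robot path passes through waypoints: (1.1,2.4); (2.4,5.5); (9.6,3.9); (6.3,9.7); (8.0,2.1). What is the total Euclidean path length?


Segment lengths:
  seg1 = sqrt((1.3)^2 + (3.1)^2) = 3.3615
  seg2 = sqrt((7.2)^2 + (-1.6)^2) = 7.3756
  seg3 = sqrt((-3.3)^2 + (5.8)^2) = 6.6731
  seg4 = sqrt((1.7)^2 + (-7.6)^2) = 7.7878
Total = 25.1981


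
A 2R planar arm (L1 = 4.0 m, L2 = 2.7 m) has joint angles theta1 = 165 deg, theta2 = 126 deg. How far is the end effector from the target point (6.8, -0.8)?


End effector via forward kinematics:
x = L1*cos(t1) + L2*cos(t1+t2) = -2.8961
y = L1*sin(t1) + L2*sin(t1+t2) = -1.4854
Distance to target:
d = sqrt((6.8 - -2.8961)^2 + (-0.8 - -1.4854)^2)
= sqrt(94.0145 + 0.4698)
= 9.7203 m


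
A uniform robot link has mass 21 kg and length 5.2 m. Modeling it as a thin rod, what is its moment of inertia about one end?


I = (1/3) * m * L^2
= (1/3) * 21 * 5.2^2
= 0.333333 * 21 * 27.04
= 189.28 kg*m^2


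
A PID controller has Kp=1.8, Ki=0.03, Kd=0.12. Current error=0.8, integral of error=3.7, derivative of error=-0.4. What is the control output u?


u = Kp*e + Ki*int(e) + Kd*de/dt
= 1.8*0.8 + 0.03*3.7 + 0.12*(-0.4)
= 1.44 + 0.111 + -0.048
= 1.503


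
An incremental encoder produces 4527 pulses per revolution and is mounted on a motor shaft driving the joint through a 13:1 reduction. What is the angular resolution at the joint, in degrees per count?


counts per rev = 4527
effective counts at joint = 4527 * 13 = 58851
resolution = 360 / 58851
= 0.0061 deg/count


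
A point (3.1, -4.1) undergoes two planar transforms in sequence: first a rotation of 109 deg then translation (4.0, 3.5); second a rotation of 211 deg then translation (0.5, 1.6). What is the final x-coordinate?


After transform 1:
x1 = cos(109)*3.1 - sin(109)*-4.1 + 4.0 = 6.8674
y1 = sin(109)*3.1 + cos(109)*-4.1 + 3.5 = 7.7659
After transform 2:
x2 = cos(211)*6.8674 - sin(211)*7.7659 + 0.5
= -1.3867


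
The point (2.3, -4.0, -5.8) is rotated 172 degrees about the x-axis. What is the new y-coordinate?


Rotation about x-axis: y' = y*cos(theta) - z*sin(theta)
= -4.0 * -0.9903 - -5.8 * 0.1392
= 4.7683


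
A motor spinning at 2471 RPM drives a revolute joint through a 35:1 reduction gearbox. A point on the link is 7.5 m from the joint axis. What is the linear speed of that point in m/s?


omega_motor = 2471 * 2*pi/60 = 258.7625 rad/s
omega_joint = omega_motor / 35 = 7.3932 rad/s
v = omega_joint * r = 7.3932 * 7.5
= 55.4491 m/s


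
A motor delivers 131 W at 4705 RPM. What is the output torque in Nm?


omega = 4705 * 2*pi/60 = 492.7064 rad/s
tau = P / omega = 131 / 492.7064
= 0.2659 Nm


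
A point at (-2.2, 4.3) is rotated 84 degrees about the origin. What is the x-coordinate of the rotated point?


x' = x*cos(theta) - y*sin(theta)
cos(84 deg) = 0.1045, sin(84 deg) = 0.9945
x' = -2.2 * 0.1045 - 4.3 * 0.9945
= -0.23 - 4.2764
= -4.5064


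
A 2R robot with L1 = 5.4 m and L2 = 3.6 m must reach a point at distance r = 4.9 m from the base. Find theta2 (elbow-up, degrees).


cos(theta2) = (r^2 - L1^2 - L2^2) / (2*L1*L2)
cos(theta2) = (24.01 - 29.16 - 12.96) / 38.88
cos(theta2) = -0.465792
theta2 = 117.7615 degrees


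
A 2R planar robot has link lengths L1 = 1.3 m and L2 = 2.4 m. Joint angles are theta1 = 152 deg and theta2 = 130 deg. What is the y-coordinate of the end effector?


Convert angles to radians: theta1 = 2.6529, theta2 = 2.2689
y = L1*sin(theta1) + L2*sin(theta1+theta2)
y = 0.6103 + -2.3476
y = -1.7372


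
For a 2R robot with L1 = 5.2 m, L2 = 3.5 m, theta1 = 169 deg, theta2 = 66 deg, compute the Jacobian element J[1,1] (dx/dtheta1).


J[1,1] = -L1*sin(t1) - L2*sin(t1+t2)
= -5.2*sin(169) - 3.5*sin(235)
= 1.8748


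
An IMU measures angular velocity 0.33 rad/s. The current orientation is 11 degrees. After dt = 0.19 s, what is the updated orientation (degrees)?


delta_theta = w * dt = 0.33 * 0.19 = 0.0627 rad
= 3.5924 deg
theta_new = 11 + 3.5924 = 14.5924 deg


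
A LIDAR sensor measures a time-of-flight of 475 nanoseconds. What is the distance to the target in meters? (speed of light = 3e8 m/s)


tof = 475 ns = 4.75e-07 s
dist = c * tof / 2
= 3e8 * 4.75e-07 / 2
= 71.25 m


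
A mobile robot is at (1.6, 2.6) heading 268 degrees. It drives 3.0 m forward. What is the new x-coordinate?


x_new = x0 + d*cos(theta)
= 1.6 + 3.0*cos(268)
= 1.6 + -0.1047
= 1.4953


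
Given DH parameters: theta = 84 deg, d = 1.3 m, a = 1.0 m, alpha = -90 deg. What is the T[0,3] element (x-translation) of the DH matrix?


T[0,3] = a * cos(theta)
= 1.0 * cos(84 deg)
= 1.0 * 0.1045
= 0.1045


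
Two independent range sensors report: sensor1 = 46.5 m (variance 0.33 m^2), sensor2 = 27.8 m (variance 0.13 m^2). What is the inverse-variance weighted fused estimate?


w1 = (1/var1) / (1/var1 + 1/var2)
   = 3.0303 / (3.0303 + 7.6923) = 0.2826
w2 = 1 - w1 = 0.7174
fused = w1*s1 + w2*s2 = 13.1413 + 19.9435
= 33.0848 m


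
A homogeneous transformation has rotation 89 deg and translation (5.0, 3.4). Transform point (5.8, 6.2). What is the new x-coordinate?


x' = cos(theta)*px - sin(theta)*py + tx
= 0.0175*5.8 - 0.9998*6.2 + 5.0
= -1.0978


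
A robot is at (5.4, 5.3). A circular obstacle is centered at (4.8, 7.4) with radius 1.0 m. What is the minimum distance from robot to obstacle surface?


center_dist = sqrt((5.4-4.8)^2 + (5.3-7.4)^2)
= sqrt(0.36 + 4.41)
= 2.184
min_dist = center_dist - radius = 2.184 - 1.0 = 1.184 m


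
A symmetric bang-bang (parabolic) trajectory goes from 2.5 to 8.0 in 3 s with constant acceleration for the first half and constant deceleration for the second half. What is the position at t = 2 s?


Symmetric rest-to-rest: each phase covers (pf-p0)/2 in time T/2. 0.5*a*(T/2)^2 = (pf-p0)/2 => a = 4*(pf-p0)/T^2
a = 4*(8.0-2.5)/3^2 = 2.4444
t = 2 is in the deceleration phase (t > T/2).
p = pf - 0.5*a*(T-t)^2 = 8.0 - 0.5*2.4444*1^2
= 6.7778


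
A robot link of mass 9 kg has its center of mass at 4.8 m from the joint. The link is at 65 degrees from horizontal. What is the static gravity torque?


tau = m*g*L*cos(angle)
= 9 * 9.81 * 4.8 * cos(65 deg)
= 9 * 9.81 * 4.8 * 0.4226
= 179.1022 Nm


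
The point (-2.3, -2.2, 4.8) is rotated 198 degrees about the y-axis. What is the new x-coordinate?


Rotation about y-axis: x' = x*cos(theta) + z*sin(theta)
= -2.3 * -0.9511 + 4.8 * -0.309
= 0.7041


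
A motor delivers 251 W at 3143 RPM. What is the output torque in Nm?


omega = 3143 * 2*pi/60 = 329.1342 rad/s
tau = P / omega = 251 / 329.1342
= 0.7626 Nm


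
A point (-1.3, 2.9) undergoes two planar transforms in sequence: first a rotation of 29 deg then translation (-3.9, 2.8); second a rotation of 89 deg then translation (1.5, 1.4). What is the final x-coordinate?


After transform 1:
x1 = cos(29)*-1.3 - sin(29)*2.9 + -3.9 = -6.443
y1 = sin(29)*-1.3 + cos(29)*2.9 + 2.8 = 4.7061
After transform 2:
x2 = cos(89)*-6.443 - sin(89)*4.7061 + 1.5
= -3.3179


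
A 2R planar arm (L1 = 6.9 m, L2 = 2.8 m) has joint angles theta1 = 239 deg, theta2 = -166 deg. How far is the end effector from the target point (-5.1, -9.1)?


End effector via forward kinematics:
x = L1*cos(t1) + L2*cos(t1+t2) = -2.7351
y = L1*sin(t1) + L2*sin(t1+t2) = -3.2368
Distance to target:
d = sqrt((-5.1 - -2.7351)^2 + (-9.1 - -3.2368)^2)
= sqrt(5.5926 + 34.3771)
= 6.3222 m


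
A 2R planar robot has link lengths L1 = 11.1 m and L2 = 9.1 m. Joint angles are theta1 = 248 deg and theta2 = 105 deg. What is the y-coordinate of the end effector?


Convert angles to radians: theta1 = 4.3284, theta2 = 1.8326
y = L1*sin(theta1) + L2*sin(theta1+theta2)
y = -10.2917 + -1.109
y = -11.4008


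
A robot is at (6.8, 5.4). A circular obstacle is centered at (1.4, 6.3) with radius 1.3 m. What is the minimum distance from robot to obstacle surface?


center_dist = sqrt((6.8-1.4)^2 + (5.4-6.3)^2)
= sqrt(29.16 + 0.81)
= 5.4745
min_dist = center_dist - radius = 5.4745 - 1.3 = 4.1745 m


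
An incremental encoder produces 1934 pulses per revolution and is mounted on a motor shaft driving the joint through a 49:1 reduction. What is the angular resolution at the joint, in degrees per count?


counts per rev = 1934
effective counts at joint = 1934 * 49 = 94766
resolution = 360 / 94766
= 0.0038 deg/count


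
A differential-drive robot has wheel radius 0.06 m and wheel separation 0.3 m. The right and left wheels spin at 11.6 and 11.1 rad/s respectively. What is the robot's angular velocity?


vR = r*wR = 0.06*11.6 = 0.696 m/s
vL = r*wL = 0.06*11.1 = 0.666 m/s
v = (vR+vL)/2 = 0.681 m/s
omega = (vR-vL)/L = 0.1 rad/s
angular velocity = 0.1 rad/s


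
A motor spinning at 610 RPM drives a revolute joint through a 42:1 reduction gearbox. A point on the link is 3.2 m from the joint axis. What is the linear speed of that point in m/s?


omega_motor = 610 * 2*pi/60 = 63.8791 rad/s
omega_joint = omega_motor / 42 = 1.5209 rad/s
v = omega_joint * r = 1.5209 * 3.2
= 4.867 m/s


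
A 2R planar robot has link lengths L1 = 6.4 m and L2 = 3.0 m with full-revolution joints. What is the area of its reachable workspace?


r_max = L1 + L2 = 9.4 m
r_min = |L1 - L2| = 3.4 m
Area = pi*(r_max^2 - r_min^2)
= pi*(88.36 - 11.56)
= pi * 76.8
= 241.2743 m^2


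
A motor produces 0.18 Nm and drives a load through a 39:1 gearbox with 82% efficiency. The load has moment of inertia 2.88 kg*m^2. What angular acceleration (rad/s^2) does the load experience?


tau_out = tau_motor * N * eta
= 0.18 * 39 * 0.82 = 5.7564 Nm
alpha = tau_out / I = 5.7564 / 2.88
= 1.9987 rad/s^2


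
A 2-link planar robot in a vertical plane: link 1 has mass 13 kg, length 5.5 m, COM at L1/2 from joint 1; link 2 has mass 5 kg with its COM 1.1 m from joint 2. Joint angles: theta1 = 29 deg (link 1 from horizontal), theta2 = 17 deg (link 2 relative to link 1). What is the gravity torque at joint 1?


Horizontal distance from joint 1 to link-1 COM:
  x_c1 = (L1/2)*cos(t1) = 2.75 * 0.8746 = 2.4052 m
Horizontal distance from joint 1 to link-2 COM:
  x_c2 = L1*cos(t1) + Lc2*cos(t1+t2)
       = 5.5*0.8746 + 1.1*0.6947 = 5.5745 m
tau1 = m1*g*x_c1 + m2*g*x_c2
     = 13*9.81*2.4052 + 5*9.81*5.5745
     = 306.7357 + 273.4308
     = 580.1665 Nm


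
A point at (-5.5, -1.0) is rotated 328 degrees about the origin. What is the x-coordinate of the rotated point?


x' = x*cos(theta) - y*sin(theta)
cos(328 deg) = 0.848, sin(328 deg) = -0.5299
x' = -5.5 * 0.848 - -1.0 * -0.5299
= -4.6643 - 0.5299
= -5.1942


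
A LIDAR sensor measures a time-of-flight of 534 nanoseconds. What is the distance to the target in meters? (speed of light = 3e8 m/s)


tof = 534 ns = 5.34e-07 s
dist = c * tof / 2
= 3e8 * 5.34e-07 / 2
= 80.1 m


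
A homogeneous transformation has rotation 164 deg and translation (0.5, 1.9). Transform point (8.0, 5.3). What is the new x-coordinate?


x' = cos(theta)*px - sin(theta)*py + tx
= -0.9613*8.0 - 0.2756*5.3 + 0.5
= -8.651


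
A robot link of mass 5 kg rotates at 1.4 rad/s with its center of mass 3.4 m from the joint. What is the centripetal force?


F = m * omega^2 * r
= 5 * 1.4^2 * 3.4
= 5 * 1.96 * 3.4
= 33.32 N


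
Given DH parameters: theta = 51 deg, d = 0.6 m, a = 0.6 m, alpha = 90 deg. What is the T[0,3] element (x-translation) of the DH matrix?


T[0,3] = a * cos(theta)
= 0.6 * cos(51 deg)
= 0.6 * 0.6293
= 0.3776


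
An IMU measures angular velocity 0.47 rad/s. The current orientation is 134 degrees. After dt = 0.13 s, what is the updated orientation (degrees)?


delta_theta = w * dt = 0.47 * 0.13 = 0.0611 rad
= 3.5008 deg
theta_new = 134 + 3.5008 = 137.5008 deg


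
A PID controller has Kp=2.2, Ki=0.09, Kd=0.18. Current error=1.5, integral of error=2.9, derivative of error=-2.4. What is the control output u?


u = Kp*e + Ki*int(e) + Kd*de/dt
= 2.2*1.5 + 0.09*2.9 + 0.18*(-2.4)
= 3.3 + 0.261 + -0.432
= 3.129


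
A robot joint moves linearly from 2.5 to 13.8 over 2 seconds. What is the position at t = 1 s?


s = t/T = 1/2 = 0.5
p(t) = p0 + (pf-p0)*s
= 2.5 + (13.8 - 2.5) * 0.5
= 8.15


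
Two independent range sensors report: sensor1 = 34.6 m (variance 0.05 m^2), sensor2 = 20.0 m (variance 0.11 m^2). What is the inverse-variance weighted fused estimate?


w1 = (1/var1) / (1/var1 + 1/var2)
   = 20.0 / (20.0 + 9.0909) = 0.6875
w2 = 1 - w1 = 0.3125
fused = w1*s1 + w2*s2 = 23.7875 + 6.25
= 30.0375 m


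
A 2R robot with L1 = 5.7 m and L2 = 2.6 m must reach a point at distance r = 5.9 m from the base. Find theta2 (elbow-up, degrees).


cos(theta2) = (r^2 - L1^2 - L2^2) / (2*L1*L2)
cos(theta2) = (34.81 - 32.49 - 6.76) / 29.64
cos(theta2) = -0.149798
theta2 = 98.6152 degrees


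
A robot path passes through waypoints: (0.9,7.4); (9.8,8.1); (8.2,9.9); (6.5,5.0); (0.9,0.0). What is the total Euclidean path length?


Segment lengths:
  seg1 = sqrt((8.9)^2 + (0.7)^2) = 8.9275
  seg2 = sqrt((-1.6)^2 + (1.8)^2) = 2.4083
  seg3 = sqrt((-1.7)^2 + (-4.9)^2) = 5.1865
  seg4 = sqrt((-5.6)^2 + (-5.0)^2) = 7.5073
Total = 24.0297


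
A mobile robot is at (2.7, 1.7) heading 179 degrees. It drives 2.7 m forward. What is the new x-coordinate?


x_new = x0 + d*cos(theta)
= 2.7 + 2.7*cos(179)
= 2.7 + -2.6996
= 4.0000e-04


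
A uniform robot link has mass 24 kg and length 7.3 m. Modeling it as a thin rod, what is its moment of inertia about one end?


I = (1/3) * m * L^2
= (1/3) * 24 * 7.3^2
= 0.333333 * 24 * 53.29
= 426.32 kg*m^2


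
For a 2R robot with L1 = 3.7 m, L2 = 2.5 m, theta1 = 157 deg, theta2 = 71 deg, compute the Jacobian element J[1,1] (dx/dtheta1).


J[1,1] = -L1*sin(t1) - L2*sin(t1+t2)
= -3.7*sin(157) - 2.5*sin(228)
= 0.4122


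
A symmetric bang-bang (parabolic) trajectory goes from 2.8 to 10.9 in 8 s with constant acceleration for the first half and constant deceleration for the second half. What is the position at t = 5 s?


Symmetric rest-to-rest: each phase covers (pf-p0)/2 in time T/2. 0.5*a*(T/2)^2 = (pf-p0)/2 => a = 4*(pf-p0)/T^2
a = 4*(10.9-2.8)/8^2 = 0.5063
t = 5 is in the deceleration phase (t > T/2).
p = pf - 0.5*a*(T-t)^2 = 10.9 - 0.5*0.5063*3^2
= 8.6219


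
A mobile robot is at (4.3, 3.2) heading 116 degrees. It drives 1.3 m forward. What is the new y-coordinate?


y_new = y0 + d*sin(theta)
= 3.2 + 1.3*sin(116)
= 3.2 + 1.1684
= 4.3684


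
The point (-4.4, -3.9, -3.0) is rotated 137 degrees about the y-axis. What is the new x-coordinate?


Rotation about y-axis: x' = x*cos(theta) + z*sin(theta)
= -4.4 * -0.7314 + -3.0 * 0.682
= 1.172


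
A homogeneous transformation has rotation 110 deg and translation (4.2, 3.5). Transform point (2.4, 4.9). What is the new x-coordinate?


x' = cos(theta)*px - sin(theta)*py + tx
= -0.342*2.4 - 0.9397*4.9 + 4.2
= -1.2253


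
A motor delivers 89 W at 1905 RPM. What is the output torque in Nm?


omega = 1905 * 2*pi/60 = 199.4911 rad/s
tau = P / omega = 89 / 199.4911
= 0.4461 Nm


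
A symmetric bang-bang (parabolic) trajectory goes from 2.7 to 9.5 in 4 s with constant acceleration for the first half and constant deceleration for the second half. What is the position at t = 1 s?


Symmetric rest-to-rest: each phase covers (pf-p0)/2 in time T/2. 0.5*a*(T/2)^2 = (pf-p0)/2 => a = 4*(pf-p0)/T^2
a = 4*(9.5-2.7)/4^2 = 1.7
t = 1 is in the acceleration phase (t <= T/2).
p = p0 + 0.5*a*t^2 = 2.7 + 0.5*1.7*1^2
= 3.55


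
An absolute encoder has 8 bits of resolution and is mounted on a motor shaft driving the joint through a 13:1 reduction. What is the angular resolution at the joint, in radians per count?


counts = 2^8 = 256
effective counts at joint = 256 * 13 = 3328
resolution = 2*pi / 3328
= 0.0019 rad/count


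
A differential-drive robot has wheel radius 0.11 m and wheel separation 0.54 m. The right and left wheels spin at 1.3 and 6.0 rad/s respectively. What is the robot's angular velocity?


vR = r*wR = 0.11*1.3 = 0.143 m/s
vL = r*wL = 0.11*6.0 = 0.66 m/s
v = (vR+vL)/2 = 0.4015 m/s
omega = (vR-vL)/L = -0.9574 rad/s
angular velocity = -0.9574 rad/s


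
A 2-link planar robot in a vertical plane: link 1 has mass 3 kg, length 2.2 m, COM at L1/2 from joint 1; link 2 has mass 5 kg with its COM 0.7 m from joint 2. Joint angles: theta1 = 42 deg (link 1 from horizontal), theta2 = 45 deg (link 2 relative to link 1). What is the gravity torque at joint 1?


Horizontal distance from joint 1 to link-1 COM:
  x_c1 = (L1/2)*cos(t1) = 1.1 * 0.7431 = 0.8175 m
Horizontal distance from joint 1 to link-2 COM:
  x_c2 = L1*cos(t1) + Lc2*cos(t1+t2)
       = 2.2*0.7431 + 0.7*0.0523 = 1.6716 m
tau1 = m1*g*x_c1 + m2*g*x_c2
     = 3*9.81*0.8175 + 5*9.81*1.6716
     = 24.0578 + 81.9897
     = 106.0475 Nm


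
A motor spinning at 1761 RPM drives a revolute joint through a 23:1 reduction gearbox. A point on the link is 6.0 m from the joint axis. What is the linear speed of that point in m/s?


omega_motor = 1761 * 2*pi/60 = 184.4115 rad/s
omega_joint = omega_motor / 23 = 8.0179 rad/s
v = omega_joint * r = 8.0179 * 6.0
= 48.1073 m/s


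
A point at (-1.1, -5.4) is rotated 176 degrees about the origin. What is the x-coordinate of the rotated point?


x' = x*cos(theta) - y*sin(theta)
cos(176 deg) = -0.9976, sin(176 deg) = 0.0698
x' = -1.1 * -0.9976 - -5.4 * 0.0698
= 1.0973 - -0.3767
= 1.474


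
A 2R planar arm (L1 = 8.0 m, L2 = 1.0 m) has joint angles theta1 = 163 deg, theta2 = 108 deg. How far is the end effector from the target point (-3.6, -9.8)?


End effector via forward kinematics:
x = L1*cos(t1) + L2*cos(t1+t2) = -7.633
y = L1*sin(t1) + L2*sin(t1+t2) = 1.3391
Distance to target:
d = sqrt((-3.6 - -7.633)^2 + (-9.8 - 1.3391)^2)
= sqrt(16.265 + 124.0801)
= 11.8467 m


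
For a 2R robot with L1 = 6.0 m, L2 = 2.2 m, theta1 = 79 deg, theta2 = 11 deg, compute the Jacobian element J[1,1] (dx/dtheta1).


J[1,1] = -L1*sin(t1) - L2*sin(t1+t2)
= -6.0*sin(79) - 2.2*sin(90)
= -8.0898


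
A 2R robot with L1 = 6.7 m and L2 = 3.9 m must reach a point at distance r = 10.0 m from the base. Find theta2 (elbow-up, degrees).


cos(theta2) = (r^2 - L1^2 - L2^2) / (2*L1*L2)
cos(theta2) = (100.0 - 44.89 - 15.21) / 52.26
cos(theta2) = 0.76349
theta2 = 40.2271 degrees


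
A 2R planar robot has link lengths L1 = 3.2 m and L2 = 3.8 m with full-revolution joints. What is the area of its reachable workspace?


r_max = L1 + L2 = 7.0 m
r_min = |L1 - L2| = 0.6 m
Area = pi*(r_max^2 - r_min^2)
= pi*(49.0 - 0.36)
= pi * 48.64
= 152.8071 m^2


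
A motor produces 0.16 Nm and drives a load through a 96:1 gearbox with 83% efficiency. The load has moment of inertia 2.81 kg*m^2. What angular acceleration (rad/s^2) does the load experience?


tau_out = tau_motor * N * eta
= 0.16 * 96 * 0.83 = 12.7488 Nm
alpha = tau_out / I = 12.7488 / 2.81
= 4.5369 rad/s^2


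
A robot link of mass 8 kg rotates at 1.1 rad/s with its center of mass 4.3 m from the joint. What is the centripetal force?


F = m * omega^2 * r
= 8 * 1.1^2 * 4.3
= 8 * 1.21 * 4.3
= 41.624 N


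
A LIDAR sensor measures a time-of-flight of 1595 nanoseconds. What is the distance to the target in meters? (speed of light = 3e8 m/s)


tof = 1595 ns = 1.595e-06 s
dist = c * tof / 2
= 3e8 * 1.595e-06 / 2
= 239.25 m


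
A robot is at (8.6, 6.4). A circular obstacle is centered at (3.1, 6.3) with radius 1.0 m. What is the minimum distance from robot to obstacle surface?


center_dist = sqrt((8.6-3.1)^2 + (6.4-6.3)^2)
= sqrt(30.25 + 0.01)
= 5.5009
min_dist = center_dist - radius = 5.5009 - 1.0 = 4.5009 m


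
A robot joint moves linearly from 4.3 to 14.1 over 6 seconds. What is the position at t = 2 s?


s = t/T = 2/6 = 0.3333
p(t) = p0 + (pf-p0)*s
= 4.3 + (14.1 - 4.3) * 0.3333
= 7.5667


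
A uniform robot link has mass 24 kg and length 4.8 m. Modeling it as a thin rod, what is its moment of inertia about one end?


I = (1/3) * m * L^2
= (1/3) * 24 * 4.8^2
= 0.333333 * 24 * 23.04
= 184.32 kg*m^2


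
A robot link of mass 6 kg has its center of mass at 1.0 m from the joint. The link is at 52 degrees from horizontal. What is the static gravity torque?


tau = m*g*L*cos(angle)
= 6 * 9.81 * 1.0 * cos(52 deg)
= 6 * 9.81 * 1.0 * 0.6157
= 36.2378 Nm


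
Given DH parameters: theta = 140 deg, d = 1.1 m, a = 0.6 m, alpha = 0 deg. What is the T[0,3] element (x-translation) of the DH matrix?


T[0,3] = a * cos(theta)
= 0.6 * cos(140 deg)
= 0.6 * -0.766
= -0.4596


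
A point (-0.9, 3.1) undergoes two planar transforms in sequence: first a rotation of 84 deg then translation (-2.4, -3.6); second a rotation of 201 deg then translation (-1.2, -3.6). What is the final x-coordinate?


After transform 1:
x1 = cos(84)*-0.9 - sin(84)*3.1 + -2.4 = -5.5771
y1 = sin(84)*-0.9 + cos(84)*3.1 + -3.6 = -4.171
After transform 2:
x2 = cos(201)*-5.5771 - sin(201)*-4.171 + -1.2
= 2.5119


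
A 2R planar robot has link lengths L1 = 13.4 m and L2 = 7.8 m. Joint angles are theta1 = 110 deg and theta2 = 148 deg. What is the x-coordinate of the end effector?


Convert angles to radians: theta1 = 1.9199, theta2 = 2.5831
x = L1*cos(theta1) + L2*cos(theta1+theta2)
x = -4.5831 + -1.6217
x = -6.2048


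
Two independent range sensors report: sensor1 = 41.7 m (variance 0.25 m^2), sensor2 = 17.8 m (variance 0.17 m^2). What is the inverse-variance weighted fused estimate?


w1 = (1/var1) / (1/var1 + 1/var2)
   = 4.0 / (4.0 + 5.8824) = 0.4048
w2 = 1 - w1 = 0.5952
fused = w1*s1 + w2*s2 = 16.8786 + 10.5952
= 27.4738 m


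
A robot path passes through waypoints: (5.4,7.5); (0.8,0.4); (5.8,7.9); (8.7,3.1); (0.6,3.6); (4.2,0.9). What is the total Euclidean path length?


Segment lengths:
  seg1 = sqrt((-4.6)^2 + (-7.1)^2) = 8.4599
  seg2 = sqrt((5.0)^2 + (7.5)^2) = 9.0139
  seg3 = sqrt((2.9)^2 + (-4.8)^2) = 5.608
  seg4 = sqrt((-8.1)^2 + (0.5)^2) = 8.1154
  seg5 = sqrt((3.6)^2 + (-2.7)^2) = 4.5
Total = 35.6972


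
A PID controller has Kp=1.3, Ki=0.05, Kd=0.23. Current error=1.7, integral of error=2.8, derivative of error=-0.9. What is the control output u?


u = Kp*e + Ki*int(e) + Kd*de/dt
= 1.3*1.7 + 0.05*2.8 + 0.23*(-0.9)
= 2.21 + 0.14 + -0.207
= 2.143


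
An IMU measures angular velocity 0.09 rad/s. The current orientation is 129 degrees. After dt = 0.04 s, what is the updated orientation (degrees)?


delta_theta = w * dt = 0.09 * 0.04 = 0.0036 rad
= 0.2063 deg
theta_new = 129 + 0.2063 = 129.2063 deg


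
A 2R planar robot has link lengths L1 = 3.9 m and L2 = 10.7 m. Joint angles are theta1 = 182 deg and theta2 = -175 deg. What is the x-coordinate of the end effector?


Convert angles to radians: theta1 = 3.1765, theta2 = -3.0543
x = L1*cos(theta1) + L2*cos(theta1+theta2)
x = -3.8976 + 10.6202
x = 6.7226


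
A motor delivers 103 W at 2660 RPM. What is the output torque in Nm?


omega = 2660 * 2*pi/60 = 278.5545 rad/s
tau = P / omega = 103 / 278.5545
= 0.3698 Nm


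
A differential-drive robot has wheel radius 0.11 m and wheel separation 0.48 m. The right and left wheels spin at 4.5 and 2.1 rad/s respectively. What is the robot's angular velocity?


vR = r*wR = 0.11*4.5 = 0.495 m/s
vL = r*wL = 0.11*2.1 = 0.231 m/s
v = (vR+vL)/2 = 0.363 m/s
omega = (vR-vL)/L = 0.55 rad/s
angular velocity = 0.55 rad/s


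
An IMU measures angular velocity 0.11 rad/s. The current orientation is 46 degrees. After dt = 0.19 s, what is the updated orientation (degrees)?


delta_theta = w * dt = 0.11 * 0.19 = 0.0209 rad
= 1.1975 deg
theta_new = 46 + 1.1975 = 47.1975 deg


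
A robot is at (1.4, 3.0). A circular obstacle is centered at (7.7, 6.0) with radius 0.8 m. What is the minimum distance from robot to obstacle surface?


center_dist = sqrt((1.4-7.7)^2 + (3.0-6.0)^2)
= sqrt(39.69 + 9.0)
= 6.9778
min_dist = center_dist - radius = 6.9778 - 0.8 = 6.1778 m


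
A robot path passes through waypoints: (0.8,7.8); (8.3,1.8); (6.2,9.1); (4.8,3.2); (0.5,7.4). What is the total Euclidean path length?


Segment lengths:
  seg1 = sqrt((7.5)^2 + (-6.0)^2) = 9.6047
  seg2 = sqrt((-2.1)^2 + (7.3)^2) = 7.5961
  seg3 = sqrt((-1.4)^2 + (-5.9)^2) = 6.0638
  seg4 = sqrt((-4.3)^2 + (4.2)^2) = 6.0108
Total = 29.2754


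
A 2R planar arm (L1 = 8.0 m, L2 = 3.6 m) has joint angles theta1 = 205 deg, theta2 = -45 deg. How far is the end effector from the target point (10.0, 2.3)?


End effector via forward kinematics:
x = L1*cos(t1) + L2*cos(t1+t2) = -10.6334
y = L1*sin(t1) + L2*sin(t1+t2) = -2.1497
Distance to target:
d = sqrt((10.0 - -10.6334)^2 + (2.3 - -2.1497)^2)
= sqrt(425.7354 + 19.7996)
= 21.1077 m


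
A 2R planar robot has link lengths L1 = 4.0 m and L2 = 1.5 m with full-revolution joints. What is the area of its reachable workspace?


r_max = L1 + L2 = 5.5 m
r_min = |L1 - L2| = 2.5 m
Area = pi*(r_max^2 - r_min^2)
= pi*(30.25 - 6.25)
= pi * 24.0
= 75.3982 m^2


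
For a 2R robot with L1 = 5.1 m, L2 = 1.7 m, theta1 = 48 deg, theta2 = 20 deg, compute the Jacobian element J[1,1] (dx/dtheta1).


J[1,1] = -L1*sin(t1) - L2*sin(t1+t2)
= -5.1*sin(48) - 1.7*sin(68)
= -5.3663


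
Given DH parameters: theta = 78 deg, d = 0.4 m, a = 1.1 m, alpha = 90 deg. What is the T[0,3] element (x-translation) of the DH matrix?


T[0,3] = a * cos(theta)
= 1.1 * cos(78 deg)
= 1.1 * 0.2079
= 0.2287


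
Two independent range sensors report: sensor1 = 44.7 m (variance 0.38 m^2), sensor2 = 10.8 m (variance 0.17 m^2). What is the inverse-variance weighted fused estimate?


w1 = (1/var1) / (1/var1 + 1/var2)
   = 2.6316 / (2.6316 + 5.8824) = 0.3091
w2 = 1 - w1 = 0.6909
fused = w1*s1 + w2*s2 = 13.8164 + 7.4618
= 21.2782 m


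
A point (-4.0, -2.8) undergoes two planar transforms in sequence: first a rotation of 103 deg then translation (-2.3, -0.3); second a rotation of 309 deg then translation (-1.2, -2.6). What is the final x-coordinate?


After transform 1:
x1 = cos(103)*-4.0 - sin(103)*-2.8 + -2.3 = 1.328
y1 = sin(103)*-4.0 + cos(103)*-2.8 + -0.3 = -3.5676
After transform 2:
x2 = cos(309)*1.328 - sin(309)*-3.5676 + -1.2
= -3.1368


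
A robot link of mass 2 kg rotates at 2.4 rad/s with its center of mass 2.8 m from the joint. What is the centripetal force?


F = m * omega^2 * r
= 2 * 2.4^2 * 2.8
= 2 * 5.76 * 2.8
= 32.256 N


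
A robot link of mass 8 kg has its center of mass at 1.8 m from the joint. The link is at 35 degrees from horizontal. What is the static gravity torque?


tau = m*g*L*cos(angle)
= 8 * 9.81 * 1.8 * cos(35 deg)
= 8 * 9.81 * 1.8 * 0.8192
= 115.7167 Nm


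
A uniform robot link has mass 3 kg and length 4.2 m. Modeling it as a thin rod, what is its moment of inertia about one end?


I = (1/3) * m * L^2
= (1/3) * 3 * 4.2^2
= 0.333333 * 3 * 17.64
= 17.64 kg*m^2


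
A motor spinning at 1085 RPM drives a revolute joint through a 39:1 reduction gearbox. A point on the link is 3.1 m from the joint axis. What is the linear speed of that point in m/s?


omega_motor = 1085 * 2*pi/60 = 113.6209 rad/s
omega_joint = omega_motor / 39 = 2.9134 rad/s
v = omega_joint * r = 2.9134 * 3.1
= 9.0314 m/s


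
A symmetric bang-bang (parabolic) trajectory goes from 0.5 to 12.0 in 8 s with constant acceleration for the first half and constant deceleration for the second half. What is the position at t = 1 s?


Symmetric rest-to-rest: each phase covers (pf-p0)/2 in time T/2. 0.5*a*(T/2)^2 = (pf-p0)/2 => a = 4*(pf-p0)/T^2
a = 4*(12.0-0.5)/8^2 = 0.7188
t = 1 is in the acceleration phase (t <= T/2).
p = p0 + 0.5*a*t^2 = 0.5 + 0.5*0.7188*1^2
= 0.8594


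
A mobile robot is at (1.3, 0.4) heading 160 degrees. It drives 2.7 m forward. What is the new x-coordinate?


x_new = x0 + d*cos(theta)
= 1.3 + 2.7*cos(160)
= 1.3 + -2.5372
= -1.2372


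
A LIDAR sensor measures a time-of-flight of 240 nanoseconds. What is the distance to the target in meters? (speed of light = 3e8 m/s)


tof = 240 ns = 2.4e-07 s
dist = c * tof / 2
= 3e8 * 2.4e-07 / 2
= 36.0 m


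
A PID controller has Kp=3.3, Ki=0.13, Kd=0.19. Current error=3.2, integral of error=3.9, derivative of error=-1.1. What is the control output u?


u = Kp*e + Ki*int(e) + Kd*de/dt
= 3.3*3.2 + 0.13*3.9 + 0.19*(-1.1)
= 10.56 + 0.507 + -0.209
= 10.858


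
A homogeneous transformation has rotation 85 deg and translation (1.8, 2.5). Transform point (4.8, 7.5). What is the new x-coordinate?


x' = cos(theta)*px - sin(theta)*py + tx
= 0.0872*4.8 - 0.9962*7.5 + 1.8
= -5.2531


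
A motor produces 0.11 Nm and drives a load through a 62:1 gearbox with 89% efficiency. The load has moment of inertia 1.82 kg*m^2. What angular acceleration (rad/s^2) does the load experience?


tau_out = tau_motor * N * eta
= 0.11 * 62 * 0.89 = 6.0698 Nm
alpha = tau_out / I = 6.0698 / 1.82
= 3.3351 rad/s^2


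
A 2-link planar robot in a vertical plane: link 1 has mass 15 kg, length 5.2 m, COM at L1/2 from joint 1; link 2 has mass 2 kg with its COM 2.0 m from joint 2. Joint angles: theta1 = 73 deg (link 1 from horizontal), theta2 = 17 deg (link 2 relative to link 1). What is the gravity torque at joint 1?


Horizontal distance from joint 1 to link-1 COM:
  x_c1 = (L1/2)*cos(t1) = 2.6 * 0.2924 = 0.7602 m
Horizontal distance from joint 1 to link-2 COM:
  x_c2 = L1*cos(t1) + Lc2*cos(t1+t2)
       = 5.2*0.2924 + 2.0*0.0 = 1.5203 m
tau1 = m1*g*x_c1 + m2*g*x_c2
     = 15*9.81*0.7602 + 2*9.81*1.5203
     = 111.8585 + 29.8289
     = 141.6874 Nm


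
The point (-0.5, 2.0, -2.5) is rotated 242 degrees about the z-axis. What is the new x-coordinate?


Rotation about z-axis: x' = x*cos(theta) - y*sin(theta)
= -0.5 * -0.4695 - 2.0 * -0.8829
= 2.0006


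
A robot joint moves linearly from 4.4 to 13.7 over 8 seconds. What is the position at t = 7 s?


s = t/T = 7/8 = 0.875
p(t) = p0 + (pf-p0)*s
= 4.4 + (13.7 - 4.4) * 0.875
= 12.5375


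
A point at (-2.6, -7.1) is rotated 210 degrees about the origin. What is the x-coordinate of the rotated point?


x' = x*cos(theta) - y*sin(theta)
cos(210 deg) = -0.866, sin(210 deg) = -0.5
x' = -2.6 * -0.866 - -7.1 * -0.5
= 2.2517 - 3.55
= -1.2983


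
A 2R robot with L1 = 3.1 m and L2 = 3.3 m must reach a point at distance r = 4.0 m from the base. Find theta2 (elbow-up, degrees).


cos(theta2) = (r^2 - L1^2 - L2^2) / (2*L1*L2)
cos(theta2) = (16.0 - 9.61 - 10.89) / 20.46
cos(theta2) = -0.219941
theta2 = 102.7056 degrees


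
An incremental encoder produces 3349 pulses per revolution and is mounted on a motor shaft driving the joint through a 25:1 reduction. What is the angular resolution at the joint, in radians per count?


counts per rev = 3349
effective counts at joint = 3349 * 25 = 83725
resolution = 2*pi / 83725
= 7.5046e-05 rad/count


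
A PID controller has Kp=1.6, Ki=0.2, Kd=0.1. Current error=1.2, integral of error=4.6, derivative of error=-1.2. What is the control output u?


u = Kp*e + Ki*int(e) + Kd*de/dt
= 1.6*1.2 + 0.2*4.6 + 0.1*(-1.2)
= 1.92 + 0.92 + -0.12
= 2.72


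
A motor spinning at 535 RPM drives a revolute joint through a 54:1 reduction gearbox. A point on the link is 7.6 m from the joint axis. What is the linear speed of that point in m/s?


omega_motor = 535 * 2*pi/60 = 56.0251 rad/s
omega_joint = omega_motor / 54 = 1.0375 rad/s
v = omega_joint * r = 1.0375 * 7.6
= 7.885 m/s


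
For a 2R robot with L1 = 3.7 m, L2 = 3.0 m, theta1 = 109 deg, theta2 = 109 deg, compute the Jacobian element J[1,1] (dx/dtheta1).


J[1,1] = -L1*sin(t1) - L2*sin(t1+t2)
= -3.7*sin(109) - 3.0*sin(218)
= -1.6514


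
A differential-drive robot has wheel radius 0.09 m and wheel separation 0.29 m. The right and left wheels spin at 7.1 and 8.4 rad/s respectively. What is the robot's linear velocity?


vR = r*wR = 0.09*7.1 = 0.639 m/s
vL = r*wL = 0.09*8.4 = 0.756 m/s
v = (vR+vL)/2 = 0.6975 m/s
omega = (vR-vL)/L = -0.4034 rad/s
linear velocity = 0.6975 m/s


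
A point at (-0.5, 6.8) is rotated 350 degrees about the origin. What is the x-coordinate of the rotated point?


x' = x*cos(theta) - y*sin(theta)
cos(350 deg) = 0.9848, sin(350 deg) = -0.1736
x' = -0.5 * 0.9848 - 6.8 * -0.1736
= -0.4924 - -1.1808
= 0.6884


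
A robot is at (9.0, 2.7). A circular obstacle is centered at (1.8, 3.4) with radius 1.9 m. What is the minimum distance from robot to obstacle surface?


center_dist = sqrt((9.0-1.8)^2 + (2.7-3.4)^2)
= sqrt(51.84 + 0.49)
= 7.2339
min_dist = center_dist - radius = 7.2339 - 1.9 = 5.3339 m


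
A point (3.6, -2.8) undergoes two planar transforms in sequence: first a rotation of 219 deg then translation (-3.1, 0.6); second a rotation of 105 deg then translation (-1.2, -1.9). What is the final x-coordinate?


After transform 1:
x1 = cos(219)*3.6 - sin(219)*-2.8 + -3.1 = -7.6598
y1 = sin(219)*3.6 + cos(219)*-2.8 + 0.6 = 0.5105
After transform 2:
x2 = cos(105)*-7.6598 - sin(105)*0.5105 + -1.2
= 0.2894


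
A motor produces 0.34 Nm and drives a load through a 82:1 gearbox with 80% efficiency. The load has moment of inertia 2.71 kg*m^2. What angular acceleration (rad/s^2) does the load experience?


tau_out = tau_motor * N * eta
= 0.34 * 82 * 0.8 = 22.304 Nm
alpha = tau_out / I = 22.304 / 2.71
= 8.2303 rad/s^2


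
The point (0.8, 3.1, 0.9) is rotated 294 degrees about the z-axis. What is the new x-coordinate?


Rotation about z-axis: x' = x*cos(theta) - y*sin(theta)
= 0.8 * 0.4067 - 3.1 * -0.9135
= 3.1574


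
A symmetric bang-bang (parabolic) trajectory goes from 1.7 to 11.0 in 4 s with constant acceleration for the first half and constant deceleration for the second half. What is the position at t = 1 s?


Symmetric rest-to-rest: each phase covers (pf-p0)/2 in time T/2. 0.5*a*(T/2)^2 = (pf-p0)/2 => a = 4*(pf-p0)/T^2
a = 4*(11.0-1.7)/4^2 = 2.325
t = 1 is in the acceleration phase (t <= T/2).
p = p0 + 0.5*a*t^2 = 1.7 + 0.5*2.325*1^2
= 2.8625


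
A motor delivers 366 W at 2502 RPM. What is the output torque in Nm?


omega = 2502 * 2*pi/60 = 262.0088 rad/s
tau = P / omega = 366 / 262.0088
= 1.3969 Nm


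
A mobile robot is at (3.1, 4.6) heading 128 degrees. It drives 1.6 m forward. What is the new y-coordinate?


y_new = y0 + d*sin(theta)
= 4.6 + 1.6*sin(128)
= 4.6 + 1.2608
= 5.8608


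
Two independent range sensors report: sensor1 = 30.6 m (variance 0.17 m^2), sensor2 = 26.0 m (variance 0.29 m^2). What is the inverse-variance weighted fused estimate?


w1 = (1/var1) / (1/var1 + 1/var2)
   = 5.8824 / (5.8824 + 3.4483) = 0.6304
w2 = 1 - w1 = 0.3696
fused = w1*s1 + w2*s2 = 19.2913 + 9.6087
= 28.9 m


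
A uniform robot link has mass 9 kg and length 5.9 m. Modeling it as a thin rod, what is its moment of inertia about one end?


I = (1/3) * m * L^2
= (1/3) * 9 * 5.9^2
= 0.333333 * 9 * 34.81
= 104.43 kg*m^2
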